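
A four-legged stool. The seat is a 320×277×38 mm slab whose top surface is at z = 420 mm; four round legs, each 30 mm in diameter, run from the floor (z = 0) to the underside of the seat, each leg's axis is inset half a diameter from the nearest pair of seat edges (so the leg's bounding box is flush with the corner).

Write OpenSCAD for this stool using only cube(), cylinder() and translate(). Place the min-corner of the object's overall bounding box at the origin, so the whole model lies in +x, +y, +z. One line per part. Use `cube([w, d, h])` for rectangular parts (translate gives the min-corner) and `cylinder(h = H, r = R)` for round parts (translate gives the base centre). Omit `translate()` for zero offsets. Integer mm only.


translate([0, 0, 382]) cube([320, 277, 38]);
translate([15, 15, 0]) cylinder(h = 382, r = 15);
translate([305, 15, 0]) cylinder(h = 382, r = 15);
translate([15, 262, 0]) cylinder(h = 382, r = 15);
translate([305, 262, 0]) cylinder(h = 382, r = 15);


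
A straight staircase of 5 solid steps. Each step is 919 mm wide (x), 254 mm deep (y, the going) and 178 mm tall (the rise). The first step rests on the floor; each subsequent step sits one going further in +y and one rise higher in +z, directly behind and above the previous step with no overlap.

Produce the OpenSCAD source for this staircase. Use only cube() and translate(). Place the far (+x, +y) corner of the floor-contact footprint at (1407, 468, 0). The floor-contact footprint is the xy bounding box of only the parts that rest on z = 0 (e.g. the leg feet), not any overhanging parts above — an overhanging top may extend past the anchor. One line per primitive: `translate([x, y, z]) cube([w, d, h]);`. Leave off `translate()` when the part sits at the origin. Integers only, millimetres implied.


translate([488, 214, 0]) cube([919, 254, 178]);
translate([488, 468, 178]) cube([919, 254, 178]);
translate([488, 722, 356]) cube([919, 254, 178]);
translate([488, 976, 534]) cube([919, 254, 178]);
translate([488, 1230, 712]) cube([919, 254, 178]);


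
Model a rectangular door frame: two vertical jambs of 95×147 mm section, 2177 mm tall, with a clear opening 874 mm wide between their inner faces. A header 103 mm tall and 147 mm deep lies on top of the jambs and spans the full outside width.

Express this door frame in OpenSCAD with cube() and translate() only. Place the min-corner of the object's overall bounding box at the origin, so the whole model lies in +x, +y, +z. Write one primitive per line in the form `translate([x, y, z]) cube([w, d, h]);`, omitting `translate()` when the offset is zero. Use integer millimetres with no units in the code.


cube([95, 147, 2177]);
translate([969, 0, 0]) cube([95, 147, 2177]);
translate([0, 0, 2177]) cube([1064, 147, 103]);


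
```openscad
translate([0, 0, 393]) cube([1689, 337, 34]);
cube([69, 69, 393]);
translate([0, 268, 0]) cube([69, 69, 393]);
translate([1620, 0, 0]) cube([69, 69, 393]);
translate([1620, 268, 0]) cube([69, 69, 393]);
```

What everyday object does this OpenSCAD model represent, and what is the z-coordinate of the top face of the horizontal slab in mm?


A bench. The seat-top height is 427 mm.

A long slab on four corner posts — a bench. The slab sits at z = 393 with thickness 34, so the top is 393 + 34 = 427 mm.


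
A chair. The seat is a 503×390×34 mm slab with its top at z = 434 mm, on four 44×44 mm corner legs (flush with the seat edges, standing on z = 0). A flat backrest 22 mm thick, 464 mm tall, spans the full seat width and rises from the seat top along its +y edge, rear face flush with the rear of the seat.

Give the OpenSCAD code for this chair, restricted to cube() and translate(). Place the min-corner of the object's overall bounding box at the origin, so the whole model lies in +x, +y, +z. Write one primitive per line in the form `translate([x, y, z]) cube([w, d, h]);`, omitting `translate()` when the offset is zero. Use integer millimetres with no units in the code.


translate([0, 0, 400]) cube([503, 390, 34]);
cube([44, 44, 400]);
translate([459, 0, 0]) cube([44, 44, 400]);
translate([0, 346, 0]) cube([44, 44, 400]);
translate([459, 346, 0]) cube([44, 44, 400]);
translate([0, 368, 434]) cube([503, 22, 464]);


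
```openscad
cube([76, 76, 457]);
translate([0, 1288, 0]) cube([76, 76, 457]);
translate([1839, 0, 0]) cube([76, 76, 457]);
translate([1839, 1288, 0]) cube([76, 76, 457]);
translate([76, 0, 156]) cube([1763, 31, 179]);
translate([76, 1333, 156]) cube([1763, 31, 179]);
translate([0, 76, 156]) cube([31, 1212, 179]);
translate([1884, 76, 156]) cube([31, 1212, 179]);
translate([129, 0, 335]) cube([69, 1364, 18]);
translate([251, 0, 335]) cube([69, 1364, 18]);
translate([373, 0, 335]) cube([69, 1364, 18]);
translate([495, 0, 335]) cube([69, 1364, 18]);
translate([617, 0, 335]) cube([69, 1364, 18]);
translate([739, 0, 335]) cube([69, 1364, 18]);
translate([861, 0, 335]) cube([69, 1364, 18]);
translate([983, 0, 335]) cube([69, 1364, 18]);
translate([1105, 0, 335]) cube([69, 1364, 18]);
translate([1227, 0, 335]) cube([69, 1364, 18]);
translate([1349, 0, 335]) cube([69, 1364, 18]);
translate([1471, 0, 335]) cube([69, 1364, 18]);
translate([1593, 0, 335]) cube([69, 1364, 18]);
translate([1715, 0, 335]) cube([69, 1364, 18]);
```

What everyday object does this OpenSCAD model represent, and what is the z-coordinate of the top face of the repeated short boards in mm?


A bed frame. The slat-top height is 353 mm.

Four posts, four rails, and a row of slats — a bed frame. Slats sit on the rails at z = 156 + 179 = 335; with slat thickness 18, the top is 353 mm.


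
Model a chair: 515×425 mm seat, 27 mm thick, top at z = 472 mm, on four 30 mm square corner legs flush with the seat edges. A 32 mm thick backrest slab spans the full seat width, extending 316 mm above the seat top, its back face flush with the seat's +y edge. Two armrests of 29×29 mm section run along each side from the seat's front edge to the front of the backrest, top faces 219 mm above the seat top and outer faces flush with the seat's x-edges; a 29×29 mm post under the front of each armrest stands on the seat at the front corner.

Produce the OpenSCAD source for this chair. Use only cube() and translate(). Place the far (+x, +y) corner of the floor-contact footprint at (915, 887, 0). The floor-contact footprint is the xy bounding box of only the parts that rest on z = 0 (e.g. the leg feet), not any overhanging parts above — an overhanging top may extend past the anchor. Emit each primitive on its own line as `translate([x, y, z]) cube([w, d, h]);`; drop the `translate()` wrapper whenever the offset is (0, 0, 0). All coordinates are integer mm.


translate([400, 462, 445]) cube([515, 425, 27]);
translate([400, 462, 0]) cube([30, 30, 445]);
translate([885, 462, 0]) cube([30, 30, 445]);
translate([400, 857, 0]) cube([30, 30, 445]);
translate([885, 857, 0]) cube([30, 30, 445]);
translate([400, 855, 472]) cube([515, 32, 316]);
translate([400, 462, 662]) cube([29, 393, 29]);
translate([886, 462, 662]) cube([29, 393, 29]);
translate([400, 462, 472]) cube([29, 29, 190]);
translate([886, 462, 472]) cube([29, 29, 190]);


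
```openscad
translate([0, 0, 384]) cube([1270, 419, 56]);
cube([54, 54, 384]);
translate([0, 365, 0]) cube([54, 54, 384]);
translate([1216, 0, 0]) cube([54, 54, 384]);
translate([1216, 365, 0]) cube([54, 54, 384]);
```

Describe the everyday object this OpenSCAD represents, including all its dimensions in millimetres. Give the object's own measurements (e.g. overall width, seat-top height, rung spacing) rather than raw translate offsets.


A bench: a 1270×419 mm seat slab, 56 mm thick, top at z = 440 mm, on four 54×54 mm square legs flush with the seat corners and standing on z = 0.


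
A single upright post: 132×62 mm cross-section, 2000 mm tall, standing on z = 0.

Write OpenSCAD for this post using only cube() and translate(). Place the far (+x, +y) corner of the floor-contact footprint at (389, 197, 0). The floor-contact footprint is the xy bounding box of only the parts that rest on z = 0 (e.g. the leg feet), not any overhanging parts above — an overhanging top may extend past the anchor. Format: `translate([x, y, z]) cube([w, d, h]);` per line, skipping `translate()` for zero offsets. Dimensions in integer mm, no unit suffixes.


translate([257, 135, 0]) cube([132, 62, 2000]);


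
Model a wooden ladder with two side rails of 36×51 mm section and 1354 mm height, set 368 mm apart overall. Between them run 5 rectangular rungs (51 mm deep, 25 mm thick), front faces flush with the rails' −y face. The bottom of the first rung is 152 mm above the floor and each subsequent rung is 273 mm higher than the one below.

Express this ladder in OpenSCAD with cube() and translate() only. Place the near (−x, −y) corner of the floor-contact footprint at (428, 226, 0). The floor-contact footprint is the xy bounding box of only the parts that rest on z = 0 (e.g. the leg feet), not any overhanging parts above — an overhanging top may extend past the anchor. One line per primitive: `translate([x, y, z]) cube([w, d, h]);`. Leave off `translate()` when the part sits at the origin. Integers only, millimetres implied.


translate([428, 226, 0]) cube([36, 51, 1354]);
translate([760, 226, 0]) cube([36, 51, 1354]);
translate([464, 226, 152]) cube([296, 51, 25]);
translate([464, 226, 425]) cube([296, 51, 25]);
translate([464, 226, 698]) cube([296, 51, 25]);
translate([464, 226, 971]) cube([296, 51, 25]);
translate([464, 226, 1244]) cube([296, 51, 25]);


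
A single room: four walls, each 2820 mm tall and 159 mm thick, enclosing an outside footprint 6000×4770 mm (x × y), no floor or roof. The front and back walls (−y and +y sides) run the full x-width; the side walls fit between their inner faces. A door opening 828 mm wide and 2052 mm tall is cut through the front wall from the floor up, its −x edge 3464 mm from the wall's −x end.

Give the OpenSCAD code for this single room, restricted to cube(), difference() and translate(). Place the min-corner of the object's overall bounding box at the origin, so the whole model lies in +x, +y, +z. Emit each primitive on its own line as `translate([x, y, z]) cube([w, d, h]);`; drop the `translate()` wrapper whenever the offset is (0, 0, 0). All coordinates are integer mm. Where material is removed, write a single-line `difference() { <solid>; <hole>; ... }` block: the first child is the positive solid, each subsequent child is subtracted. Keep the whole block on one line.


difference() { cube([6000, 159, 2820]); translate([3464, 0, 0]) cube([828, 159, 2052]); }
translate([0, 4611, 0]) cube([6000, 159, 2820]);
translate([0, 159, 0]) cube([159, 4452, 2820]);
translate([5841, 159, 0]) cube([159, 4452, 2820]);


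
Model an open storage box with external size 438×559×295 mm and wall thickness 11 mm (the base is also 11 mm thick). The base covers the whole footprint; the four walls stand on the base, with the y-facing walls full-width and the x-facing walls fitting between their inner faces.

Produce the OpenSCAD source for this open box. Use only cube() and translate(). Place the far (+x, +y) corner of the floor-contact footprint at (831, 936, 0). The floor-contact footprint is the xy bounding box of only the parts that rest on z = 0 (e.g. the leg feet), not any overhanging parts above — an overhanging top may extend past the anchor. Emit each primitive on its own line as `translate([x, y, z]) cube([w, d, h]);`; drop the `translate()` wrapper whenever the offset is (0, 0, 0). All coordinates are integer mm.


translate([393, 377, 0]) cube([438, 559, 11]);
translate([393, 377, 11]) cube([438, 11, 284]);
translate([393, 925, 11]) cube([438, 11, 284]);
translate([393, 388, 11]) cube([11, 537, 284]);
translate([820, 388, 11]) cube([11, 537, 284]);


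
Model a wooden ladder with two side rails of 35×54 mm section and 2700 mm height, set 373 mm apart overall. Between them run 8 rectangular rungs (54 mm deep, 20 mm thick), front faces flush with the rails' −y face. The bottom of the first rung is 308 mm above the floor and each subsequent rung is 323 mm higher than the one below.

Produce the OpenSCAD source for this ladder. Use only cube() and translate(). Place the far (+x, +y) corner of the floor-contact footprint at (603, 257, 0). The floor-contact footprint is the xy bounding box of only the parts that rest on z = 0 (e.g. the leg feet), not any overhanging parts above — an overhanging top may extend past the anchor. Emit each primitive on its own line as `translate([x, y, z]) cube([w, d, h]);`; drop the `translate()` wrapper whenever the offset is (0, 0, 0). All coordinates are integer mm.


translate([230, 203, 0]) cube([35, 54, 2700]);
translate([568, 203, 0]) cube([35, 54, 2700]);
translate([265, 203, 308]) cube([303, 54, 20]);
translate([265, 203, 631]) cube([303, 54, 20]);
translate([265, 203, 954]) cube([303, 54, 20]);
translate([265, 203, 1277]) cube([303, 54, 20]);
translate([265, 203, 1600]) cube([303, 54, 20]);
translate([265, 203, 1923]) cube([303, 54, 20]);
translate([265, 203, 2246]) cube([303, 54, 20]);
translate([265, 203, 2569]) cube([303, 54, 20]);


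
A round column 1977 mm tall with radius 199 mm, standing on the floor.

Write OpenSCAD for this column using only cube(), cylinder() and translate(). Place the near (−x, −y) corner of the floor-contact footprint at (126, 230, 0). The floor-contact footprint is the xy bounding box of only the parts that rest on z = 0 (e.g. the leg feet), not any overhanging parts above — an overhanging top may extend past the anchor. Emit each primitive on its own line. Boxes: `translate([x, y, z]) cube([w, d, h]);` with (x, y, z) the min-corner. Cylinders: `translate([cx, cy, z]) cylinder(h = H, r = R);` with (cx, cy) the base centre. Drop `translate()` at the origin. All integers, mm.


translate([325, 429, 0]) cylinder(h = 1977, r = 199);


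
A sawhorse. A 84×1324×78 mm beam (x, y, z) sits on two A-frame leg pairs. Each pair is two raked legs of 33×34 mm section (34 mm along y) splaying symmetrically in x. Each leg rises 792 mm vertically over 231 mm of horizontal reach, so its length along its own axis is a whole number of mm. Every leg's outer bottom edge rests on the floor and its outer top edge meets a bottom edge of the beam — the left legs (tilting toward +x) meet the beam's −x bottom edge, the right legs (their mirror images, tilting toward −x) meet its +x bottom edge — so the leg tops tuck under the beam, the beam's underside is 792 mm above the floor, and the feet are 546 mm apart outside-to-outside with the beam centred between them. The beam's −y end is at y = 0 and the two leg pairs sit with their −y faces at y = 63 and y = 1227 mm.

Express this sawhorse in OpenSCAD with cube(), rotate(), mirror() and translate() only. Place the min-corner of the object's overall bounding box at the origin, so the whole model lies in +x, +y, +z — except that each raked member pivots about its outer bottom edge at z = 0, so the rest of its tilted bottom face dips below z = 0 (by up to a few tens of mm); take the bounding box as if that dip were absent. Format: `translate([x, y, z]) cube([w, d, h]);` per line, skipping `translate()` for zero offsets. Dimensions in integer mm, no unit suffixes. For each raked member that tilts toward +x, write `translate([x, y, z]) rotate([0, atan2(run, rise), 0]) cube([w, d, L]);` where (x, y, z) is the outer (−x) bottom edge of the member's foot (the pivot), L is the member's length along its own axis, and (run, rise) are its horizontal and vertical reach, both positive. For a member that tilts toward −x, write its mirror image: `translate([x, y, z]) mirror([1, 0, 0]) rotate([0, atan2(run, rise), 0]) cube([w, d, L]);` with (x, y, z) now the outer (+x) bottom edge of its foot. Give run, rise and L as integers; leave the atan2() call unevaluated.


translate([231, 0, 792]) cube([84, 1324, 78]);
translate([0, 63, 0]) rotate([0, atan2(231, 792), 0]) cube([33, 34, 825]);
translate([546, 63, 0]) mirror([1, 0, 0]) rotate([0, atan2(231, 792), 0]) cube([33, 34, 825]);
translate([0, 1227, 0]) rotate([0, atan2(231, 792), 0]) cube([33, 34, 825]);
translate([546, 1227, 0]) mirror([1, 0, 0]) rotate([0, atan2(231, 792), 0]) cube([33, 34, 825]);


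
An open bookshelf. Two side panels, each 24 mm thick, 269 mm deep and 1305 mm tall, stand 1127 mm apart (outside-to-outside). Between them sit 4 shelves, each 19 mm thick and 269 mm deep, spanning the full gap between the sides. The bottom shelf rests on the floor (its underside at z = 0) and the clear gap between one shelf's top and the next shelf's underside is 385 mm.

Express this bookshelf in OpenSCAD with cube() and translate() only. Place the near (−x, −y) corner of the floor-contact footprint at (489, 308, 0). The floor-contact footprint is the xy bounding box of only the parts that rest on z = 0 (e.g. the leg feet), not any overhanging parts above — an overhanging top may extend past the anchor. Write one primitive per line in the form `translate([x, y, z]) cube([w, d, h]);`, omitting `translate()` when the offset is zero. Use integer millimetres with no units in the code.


translate([489, 308, 0]) cube([24, 269, 1305]);
translate([1592, 308, 0]) cube([24, 269, 1305]);
translate([513, 308, 0]) cube([1079, 269, 19]);
translate([513, 308, 404]) cube([1079, 269, 19]);
translate([513, 308, 808]) cube([1079, 269, 19]);
translate([513, 308, 1212]) cube([1079, 269, 19]);


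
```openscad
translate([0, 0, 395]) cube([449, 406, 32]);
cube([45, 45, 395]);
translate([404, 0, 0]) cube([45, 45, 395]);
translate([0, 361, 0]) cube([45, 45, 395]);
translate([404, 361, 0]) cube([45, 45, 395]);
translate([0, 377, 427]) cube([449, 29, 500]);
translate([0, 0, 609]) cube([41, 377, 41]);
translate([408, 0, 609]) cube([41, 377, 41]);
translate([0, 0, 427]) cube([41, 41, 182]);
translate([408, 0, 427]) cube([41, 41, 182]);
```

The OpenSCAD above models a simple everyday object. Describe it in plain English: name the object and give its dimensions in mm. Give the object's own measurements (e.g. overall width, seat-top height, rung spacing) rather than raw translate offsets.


A chair. The seat is a 449×406×32 mm slab with its top at z = 427 mm, on four 45×45 mm corner legs (flush with the seat edges, standing on z = 0). A flat backrest 29 mm thick, 500 mm tall, spans the full seat width and rises from the seat top along its +y edge, rear face flush with the rear of the seat. Two armrests of 41×41 mm section run along each side from the seat's front edge to the front of the backrest, top faces 223 mm above the seat top and outer faces flush with the seat's x-edges; a 41×41 mm post under the front of each armrest stands on the seat at the front corner.


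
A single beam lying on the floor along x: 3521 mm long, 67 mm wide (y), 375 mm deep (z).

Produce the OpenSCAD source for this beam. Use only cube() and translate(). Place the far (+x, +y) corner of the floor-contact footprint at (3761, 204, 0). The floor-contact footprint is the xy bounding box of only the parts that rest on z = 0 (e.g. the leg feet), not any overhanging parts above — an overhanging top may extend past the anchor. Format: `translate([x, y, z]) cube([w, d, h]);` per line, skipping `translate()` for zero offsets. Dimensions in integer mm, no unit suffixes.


translate([240, 137, 0]) cube([3521, 67, 375]);


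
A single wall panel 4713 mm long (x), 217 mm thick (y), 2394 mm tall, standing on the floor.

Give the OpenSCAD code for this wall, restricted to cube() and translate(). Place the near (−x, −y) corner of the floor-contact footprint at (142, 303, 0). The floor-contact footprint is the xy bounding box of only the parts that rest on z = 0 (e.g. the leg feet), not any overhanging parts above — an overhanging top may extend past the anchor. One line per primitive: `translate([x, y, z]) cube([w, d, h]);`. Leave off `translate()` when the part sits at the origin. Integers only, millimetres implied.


translate([142, 303, 0]) cube([4713, 217, 2394]);


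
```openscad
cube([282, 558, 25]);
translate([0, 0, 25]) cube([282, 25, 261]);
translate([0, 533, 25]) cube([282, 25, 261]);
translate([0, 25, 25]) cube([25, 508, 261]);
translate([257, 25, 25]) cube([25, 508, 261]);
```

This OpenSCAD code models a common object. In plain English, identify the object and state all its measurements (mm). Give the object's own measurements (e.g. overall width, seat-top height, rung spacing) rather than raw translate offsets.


An open-topped rectangular box: outside dimensions 282×558×286 mm, with a uniform wall and base thickness of 25 mm. The base is a full 282×558 slab on the floor; four walls sit on top of the base. The front and back walls (the −y and +y sides) span the full width; the two side walls fit between them.


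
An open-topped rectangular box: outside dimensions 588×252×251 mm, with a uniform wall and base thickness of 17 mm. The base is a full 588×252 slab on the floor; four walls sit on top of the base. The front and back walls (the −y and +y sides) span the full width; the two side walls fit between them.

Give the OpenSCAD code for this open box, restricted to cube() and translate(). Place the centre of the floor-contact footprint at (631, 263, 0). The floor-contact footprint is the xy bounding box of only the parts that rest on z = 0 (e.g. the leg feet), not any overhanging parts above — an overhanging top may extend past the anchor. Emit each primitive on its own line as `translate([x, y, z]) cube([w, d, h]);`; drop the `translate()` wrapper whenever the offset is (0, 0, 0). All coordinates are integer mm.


translate([337, 137, 0]) cube([588, 252, 17]);
translate([337, 137, 17]) cube([588, 17, 234]);
translate([337, 372, 17]) cube([588, 17, 234]);
translate([337, 154, 17]) cube([17, 218, 234]);
translate([908, 154, 17]) cube([17, 218, 234]);


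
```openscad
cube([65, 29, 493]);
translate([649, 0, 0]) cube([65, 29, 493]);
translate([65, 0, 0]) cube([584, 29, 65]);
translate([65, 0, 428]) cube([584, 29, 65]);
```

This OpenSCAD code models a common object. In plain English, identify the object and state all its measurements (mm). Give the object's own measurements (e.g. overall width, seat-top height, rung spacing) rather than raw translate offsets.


A rectangular picture frame lying in the x–z plane (depth along y). The opening is 584 mm wide (x) by 363 mm tall (z), surrounded by a border 65 mm wide on all four sides. The frame is 29 mm deep and is made of two full-height vertical stiles with two horizontal rails fitted between them.


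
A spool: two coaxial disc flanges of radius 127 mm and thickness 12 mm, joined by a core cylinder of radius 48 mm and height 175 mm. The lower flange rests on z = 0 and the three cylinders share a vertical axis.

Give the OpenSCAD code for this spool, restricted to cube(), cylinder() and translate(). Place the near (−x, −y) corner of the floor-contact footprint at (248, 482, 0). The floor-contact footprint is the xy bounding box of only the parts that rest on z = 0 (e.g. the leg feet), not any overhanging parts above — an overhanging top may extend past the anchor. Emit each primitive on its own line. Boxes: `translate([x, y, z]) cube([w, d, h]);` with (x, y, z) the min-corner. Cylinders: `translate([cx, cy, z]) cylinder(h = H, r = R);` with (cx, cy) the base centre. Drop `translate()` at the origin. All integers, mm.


translate([375, 609, 0]) cylinder(h = 12, r = 127);
translate([375, 609, 12]) cylinder(h = 175, r = 48);
translate([375, 609, 187]) cylinder(h = 12, r = 127);


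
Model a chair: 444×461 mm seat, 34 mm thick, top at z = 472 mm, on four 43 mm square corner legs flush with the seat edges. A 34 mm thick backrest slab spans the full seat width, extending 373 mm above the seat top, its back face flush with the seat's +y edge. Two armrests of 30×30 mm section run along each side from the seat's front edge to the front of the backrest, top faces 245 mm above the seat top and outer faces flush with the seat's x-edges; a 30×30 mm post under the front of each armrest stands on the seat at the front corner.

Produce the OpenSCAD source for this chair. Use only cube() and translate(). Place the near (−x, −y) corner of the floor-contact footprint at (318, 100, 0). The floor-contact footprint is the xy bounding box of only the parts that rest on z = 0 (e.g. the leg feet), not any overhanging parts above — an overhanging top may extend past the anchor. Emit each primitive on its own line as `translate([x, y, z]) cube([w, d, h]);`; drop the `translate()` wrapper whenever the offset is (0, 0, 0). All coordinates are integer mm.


// leg_h = 472 - 34 = 438
// arm post h = 245 - 30 = 215
translate([318, 100, 438]) cube([444, 461, 34]);
translate([318, 100, 0]) cube([43, 43, 438]);
translate([719, 100, 0]) cube([43, 43, 438]);
translate([318, 518, 0]) cube([43, 43, 438]);
translate([719, 518, 0]) cube([43, 43, 438]);
translate([318, 527, 472]) cube([444, 34, 373]);
translate([318, 100, 687]) cube([30, 427, 30]);
translate([732, 100, 687]) cube([30, 427, 30]);
translate([318, 100, 472]) cube([30, 30, 215]);
translate([732, 100, 472]) cube([30, 30, 215]);


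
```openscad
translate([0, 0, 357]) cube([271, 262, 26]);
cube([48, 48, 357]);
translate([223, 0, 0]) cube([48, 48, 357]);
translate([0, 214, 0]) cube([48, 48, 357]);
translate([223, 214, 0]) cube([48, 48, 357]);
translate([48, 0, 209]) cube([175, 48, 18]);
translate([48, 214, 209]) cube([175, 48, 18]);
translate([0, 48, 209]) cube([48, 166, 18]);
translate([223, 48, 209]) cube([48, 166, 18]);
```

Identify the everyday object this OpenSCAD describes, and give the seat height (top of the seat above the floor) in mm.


A stool. The seat height is 383 mm.

A 271×262×26 slab at z = 357 on four corner posts — a stool. The seat top is 357 + 26 = 383 mm.


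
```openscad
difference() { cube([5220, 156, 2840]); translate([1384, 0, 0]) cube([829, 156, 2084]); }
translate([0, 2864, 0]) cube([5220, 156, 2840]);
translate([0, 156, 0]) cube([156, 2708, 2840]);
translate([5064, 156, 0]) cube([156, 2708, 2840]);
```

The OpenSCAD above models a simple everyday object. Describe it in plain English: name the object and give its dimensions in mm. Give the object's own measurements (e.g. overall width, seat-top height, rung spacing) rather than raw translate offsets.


A single room: four walls, each 2840 mm tall and 156 mm thick, enclosing an outside footprint 5220×3020 mm (x × y), no floor or roof. The front and back walls (−y and +y sides) run the full x-width; the side walls fit between their inner faces. A door opening 829 mm wide and 2084 mm tall is cut through the front wall from the floor up, its −x edge 1384 mm from the wall's −x end.


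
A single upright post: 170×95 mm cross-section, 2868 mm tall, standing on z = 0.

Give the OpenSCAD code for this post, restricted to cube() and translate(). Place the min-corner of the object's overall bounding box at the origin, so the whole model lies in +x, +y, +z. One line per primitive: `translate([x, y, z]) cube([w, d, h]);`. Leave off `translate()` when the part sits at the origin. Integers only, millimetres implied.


cube([170, 95, 2868]);


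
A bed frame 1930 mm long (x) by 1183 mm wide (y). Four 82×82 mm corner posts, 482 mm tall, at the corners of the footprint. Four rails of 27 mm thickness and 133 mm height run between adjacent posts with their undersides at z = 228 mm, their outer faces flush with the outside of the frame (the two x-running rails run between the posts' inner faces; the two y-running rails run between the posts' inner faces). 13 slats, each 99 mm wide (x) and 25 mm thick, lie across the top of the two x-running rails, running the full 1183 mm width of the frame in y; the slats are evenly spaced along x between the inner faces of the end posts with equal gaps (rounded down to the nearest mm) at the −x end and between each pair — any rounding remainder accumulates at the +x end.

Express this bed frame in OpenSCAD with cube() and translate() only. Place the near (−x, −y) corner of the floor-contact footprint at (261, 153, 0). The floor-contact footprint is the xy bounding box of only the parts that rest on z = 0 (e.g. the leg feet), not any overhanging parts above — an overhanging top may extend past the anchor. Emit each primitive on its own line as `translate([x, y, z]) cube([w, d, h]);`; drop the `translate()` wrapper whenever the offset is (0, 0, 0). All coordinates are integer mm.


translate([261, 153, 0]) cube([82, 82, 482]);
translate([261, 1254, 0]) cube([82, 82, 482]);
translate([2109, 153, 0]) cube([82, 82, 482]);
translate([2109, 1254, 0]) cube([82, 82, 482]);
translate([343, 153, 228]) cube([1766, 27, 133]);
translate([343, 1309, 228]) cube([1766, 27, 133]);
translate([261, 235, 228]) cube([27, 1019, 133]);
translate([2164, 235, 228]) cube([27, 1019, 133]);
translate([377, 153, 361]) cube([99, 1183, 25]);
translate([510, 153, 361]) cube([99, 1183, 25]);
translate([643, 153, 361]) cube([99, 1183, 25]);
translate([776, 153, 361]) cube([99, 1183, 25]);
translate([909, 153, 361]) cube([99, 1183, 25]);
translate([1042, 153, 361]) cube([99, 1183, 25]);
translate([1175, 153, 361]) cube([99, 1183, 25]);
translate([1308, 153, 361]) cube([99, 1183, 25]);
translate([1441, 153, 361]) cube([99, 1183, 25]);
translate([1574, 153, 361]) cube([99, 1183, 25]);
translate([1707, 153, 361]) cube([99, 1183, 25]);
translate([1840, 153, 361]) cube([99, 1183, 25]);
translate([1973, 153, 361]) cube([99, 1183, 25]);


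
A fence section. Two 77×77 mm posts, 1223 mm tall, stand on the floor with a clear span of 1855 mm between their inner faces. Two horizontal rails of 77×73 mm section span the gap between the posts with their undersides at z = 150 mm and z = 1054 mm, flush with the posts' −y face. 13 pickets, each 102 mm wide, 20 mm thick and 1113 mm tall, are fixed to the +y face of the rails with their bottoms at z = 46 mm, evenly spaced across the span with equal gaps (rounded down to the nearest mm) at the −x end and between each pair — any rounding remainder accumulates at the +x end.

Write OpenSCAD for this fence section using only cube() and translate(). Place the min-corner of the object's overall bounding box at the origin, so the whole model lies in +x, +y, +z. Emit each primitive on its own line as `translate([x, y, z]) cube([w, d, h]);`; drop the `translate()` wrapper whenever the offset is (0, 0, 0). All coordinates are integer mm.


cube([77, 77, 1223]);
translate([1932, 0, 0]) cube([77, 77, 1223]);
translate([77, 0, 150]) cube([1855, 77, 73]);
translate([77, 0, 1054]) cube([1855, 77, 73]);
translate([114, 77, 46]) cube([102, 20, 1113]);
translate([253, 77, 46]) cube([102, 20, 1113]);
translate([392, 77, 46]) cube([102, 20, 1113]);
translate([531, 77, 46]) cube([102, 20, 1113]);
translate([670, 77, 46]) cube([102, 20, 1113]);
translate([809, 77, 46]) cube([102, 20, 1113]);
translate([948, 77, 46]) cube([102, 20, 1113]);
translate([1087, 77, 46]) cube([102, 20, 1113]);
translate([1226, 77, 46]) cube([102, 20, 1113]);
translate([1365, 77, 46]) cube([102, 20, 1113]);
translate([1504, 77, 46]) cube([102, 20, 1113]);
translate([1643, 77, 46]) cube([102, 20, 1113]);
translate([1782, 77, 46]) cube([102, 20, 1113]);


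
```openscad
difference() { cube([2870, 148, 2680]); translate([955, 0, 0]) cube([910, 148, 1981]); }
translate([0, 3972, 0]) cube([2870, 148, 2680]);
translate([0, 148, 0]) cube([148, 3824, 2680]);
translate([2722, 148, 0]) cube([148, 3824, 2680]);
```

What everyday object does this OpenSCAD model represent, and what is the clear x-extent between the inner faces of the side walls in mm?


A single room. The interior width is 2574 mm.

Four walls enclosing a rectangle with a door in the front wall — a room. Outside width 2870 minus two 148 mm walls gives 2574 mm.


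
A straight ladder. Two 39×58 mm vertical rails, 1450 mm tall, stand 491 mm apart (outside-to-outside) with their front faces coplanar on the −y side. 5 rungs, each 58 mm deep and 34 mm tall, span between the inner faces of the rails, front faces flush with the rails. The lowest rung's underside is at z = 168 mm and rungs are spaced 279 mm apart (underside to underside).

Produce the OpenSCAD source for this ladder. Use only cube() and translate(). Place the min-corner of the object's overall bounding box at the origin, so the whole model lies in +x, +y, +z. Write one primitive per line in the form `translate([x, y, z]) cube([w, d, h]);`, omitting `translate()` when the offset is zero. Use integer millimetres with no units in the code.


cube([39, 58, 1450]);
translate([452, 0, 0]) cube([39, 58, 1450]);
translate([39, 0, 168]) cube([413, 58, 34]);
translate([39, 0, 447]) cube([413, 58, 34]);
translate([39, 0, 726]) cube([413, 58, 34]);
translate([39, 0, 1005]) cube([413, 58, 34]);
translate([39, 0, 1284]) cube([413, 58, 34]);


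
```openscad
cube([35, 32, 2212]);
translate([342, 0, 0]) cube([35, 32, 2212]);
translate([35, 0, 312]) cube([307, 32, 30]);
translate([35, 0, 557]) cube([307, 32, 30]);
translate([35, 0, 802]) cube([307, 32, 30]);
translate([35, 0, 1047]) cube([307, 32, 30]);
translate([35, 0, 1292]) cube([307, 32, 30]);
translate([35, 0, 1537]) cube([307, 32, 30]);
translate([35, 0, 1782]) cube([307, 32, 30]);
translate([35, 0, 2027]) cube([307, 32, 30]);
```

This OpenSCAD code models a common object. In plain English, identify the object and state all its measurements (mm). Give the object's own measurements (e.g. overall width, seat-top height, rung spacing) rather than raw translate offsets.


A straight ladder. Two 35×32 mm vertical rails, 2212 mm tall, stand 377 mm apart (outside-to-outside) with their front faces coplanar on the −y side. 8 rungs, each 32 mm deep and 30 mm tall, span between the inner faces of the rails, front faces flush with the rails. The lowest rung's underside is at z = 312 mm and rungs are spaced 245 mm apart (underside to underside).


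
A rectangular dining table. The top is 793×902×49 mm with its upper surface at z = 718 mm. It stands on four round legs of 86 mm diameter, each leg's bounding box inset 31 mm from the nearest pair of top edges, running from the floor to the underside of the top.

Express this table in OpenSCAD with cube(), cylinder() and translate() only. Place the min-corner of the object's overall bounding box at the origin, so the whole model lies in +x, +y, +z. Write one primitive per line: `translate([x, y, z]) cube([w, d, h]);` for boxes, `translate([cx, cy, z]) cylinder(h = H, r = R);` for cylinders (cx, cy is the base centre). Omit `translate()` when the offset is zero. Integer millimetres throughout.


translate([0, 0, 669]) cube([793, 902, 49]);
translate([74, 74, 0]) cylinder(h = 669, r = 43);
translate([719, 74, 0]) cylinder(h = 669, r = 43);
translate([74, 828, 0]) cylinder(h = 669, r = 43);
translate([719, 828, 0]) cylinder(h = 669, r = 43);


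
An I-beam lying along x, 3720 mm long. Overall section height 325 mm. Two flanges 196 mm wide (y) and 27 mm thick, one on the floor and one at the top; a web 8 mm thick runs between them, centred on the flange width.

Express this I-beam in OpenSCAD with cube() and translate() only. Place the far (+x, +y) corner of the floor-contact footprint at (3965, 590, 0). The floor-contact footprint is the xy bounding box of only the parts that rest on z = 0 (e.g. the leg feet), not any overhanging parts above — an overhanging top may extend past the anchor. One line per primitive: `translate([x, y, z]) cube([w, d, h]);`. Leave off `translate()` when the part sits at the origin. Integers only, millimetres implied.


translate([245, 394, 0]) cube([3720, 196, 27]);
translate([245, 488, 27]) cube([3720, 8, 271]);
translate([245, 394, 298]) cube([3720, 196, 27]);


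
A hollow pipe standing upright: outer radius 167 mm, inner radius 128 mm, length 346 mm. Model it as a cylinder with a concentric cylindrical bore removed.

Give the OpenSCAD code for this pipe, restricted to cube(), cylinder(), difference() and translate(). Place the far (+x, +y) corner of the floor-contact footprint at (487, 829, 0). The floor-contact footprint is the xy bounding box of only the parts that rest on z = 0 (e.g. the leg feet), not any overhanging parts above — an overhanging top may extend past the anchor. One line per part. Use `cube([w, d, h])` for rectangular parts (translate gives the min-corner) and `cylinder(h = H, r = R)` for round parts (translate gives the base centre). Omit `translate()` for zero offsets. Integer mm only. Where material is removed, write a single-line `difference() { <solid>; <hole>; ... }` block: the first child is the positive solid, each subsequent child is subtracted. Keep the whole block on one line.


difference() { translate([320, 662, 0]) cylinder(h = 346, r = 167); translate([320, 662, 0]) cylinder(h = 346, r = 128); }


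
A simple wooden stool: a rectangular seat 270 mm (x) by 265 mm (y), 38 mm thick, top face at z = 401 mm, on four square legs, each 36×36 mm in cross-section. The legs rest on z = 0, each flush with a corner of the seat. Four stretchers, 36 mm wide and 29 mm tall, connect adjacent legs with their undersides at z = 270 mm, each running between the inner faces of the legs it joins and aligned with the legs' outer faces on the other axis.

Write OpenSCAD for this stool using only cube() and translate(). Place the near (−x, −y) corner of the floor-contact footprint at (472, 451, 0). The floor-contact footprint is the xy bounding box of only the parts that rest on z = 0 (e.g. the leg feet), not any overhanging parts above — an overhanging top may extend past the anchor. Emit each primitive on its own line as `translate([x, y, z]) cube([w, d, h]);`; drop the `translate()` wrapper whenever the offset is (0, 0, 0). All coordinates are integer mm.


// leg_h = 401 - 38 = 363
// stretcher span = 270 - 2*36 = 198
translate([472, 451, 363]) cube([270, 265, 38]);
translate([472, 451, 0]) cube([36, 36, 363]);
translate([706, 451, 0]) cube([36, 36, 363]);
translate([472, 680, 0]) cube([36, 36, 363]);
translate([706, 680, 0]) cube([36, 36, 363]);
translate([508, 451, 270]) cube([198, 36, 29]);
translate([508, 680, 270]) cube([198, 36, 29]);
translate([472, 487, 270]) cube([36, 193, 29]);
translate([706, 487, 270]) cube([36, 193, 29]);


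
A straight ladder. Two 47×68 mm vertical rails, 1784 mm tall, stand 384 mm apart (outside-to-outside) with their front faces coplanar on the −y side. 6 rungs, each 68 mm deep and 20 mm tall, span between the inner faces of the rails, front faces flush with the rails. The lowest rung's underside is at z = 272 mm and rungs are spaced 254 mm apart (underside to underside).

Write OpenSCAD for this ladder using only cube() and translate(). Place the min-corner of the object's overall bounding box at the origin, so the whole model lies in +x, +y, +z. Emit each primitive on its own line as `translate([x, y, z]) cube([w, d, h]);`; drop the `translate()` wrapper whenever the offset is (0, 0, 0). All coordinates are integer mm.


// rung span = 384 - 2*47 = 290
// rung[k] z = 272 + k*254
cube([47, 68, 1784]);
translate([337, 0, 0]) cube([47, 68, 1784]);
translate([47, 0, 272]) cube([290, 68, 20]);
translate([47, 0, 526]) cube([290, 68, 20]);
translate([47, 0, 780]) cube([290, 68, 20]);
translate([47, 0, 1034]) cube([290, 68, 20]);
translate([47, 0, 1288]) cube([290, 68, 20]);
translate([47, 0, 1542]) cube([290, 68, 20]);


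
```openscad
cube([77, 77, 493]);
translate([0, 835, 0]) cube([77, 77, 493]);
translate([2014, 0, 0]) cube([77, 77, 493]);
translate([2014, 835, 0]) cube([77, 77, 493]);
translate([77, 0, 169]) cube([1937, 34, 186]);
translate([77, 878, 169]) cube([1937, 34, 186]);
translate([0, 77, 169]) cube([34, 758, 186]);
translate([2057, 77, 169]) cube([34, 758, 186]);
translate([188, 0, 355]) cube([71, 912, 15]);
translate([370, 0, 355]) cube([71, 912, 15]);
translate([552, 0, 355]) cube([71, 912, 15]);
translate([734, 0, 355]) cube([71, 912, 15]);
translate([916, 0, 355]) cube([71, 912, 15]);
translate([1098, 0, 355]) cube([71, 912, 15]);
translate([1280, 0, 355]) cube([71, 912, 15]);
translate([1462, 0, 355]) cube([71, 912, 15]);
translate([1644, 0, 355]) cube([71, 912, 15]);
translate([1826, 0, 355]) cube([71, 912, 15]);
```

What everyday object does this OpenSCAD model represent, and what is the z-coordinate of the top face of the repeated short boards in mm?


A bed frame. The slat-top height is 370 mm.

Four posts, four rails, and a row of slats — a bed frame. Slats sit on the rails at z = 169 + 186 = 355; with slat thickness 15, the top is 370 mm.
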